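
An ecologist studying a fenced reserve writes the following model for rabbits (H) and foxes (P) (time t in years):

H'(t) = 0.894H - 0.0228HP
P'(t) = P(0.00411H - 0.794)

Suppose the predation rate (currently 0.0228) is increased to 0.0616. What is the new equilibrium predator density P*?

P* ≈ 14.5

At the interior fixed point, setting dH/dt = 0 with H > 0 fixes P* = (prey growth rate)/(HP coefficient) — independent of the other coefficients.
With the change, P* = 0.894/0.0616 = 14.5; it falls from 39.2.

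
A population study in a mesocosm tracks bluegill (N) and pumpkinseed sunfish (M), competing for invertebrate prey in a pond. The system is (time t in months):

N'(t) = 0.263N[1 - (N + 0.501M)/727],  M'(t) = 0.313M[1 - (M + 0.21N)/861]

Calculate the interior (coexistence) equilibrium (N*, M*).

N* ≈ 330, M* ≈ 792

Setting both brackets to zero gives the nullclines N + 0.501M = 727 and 0.21N + M = 861.
Substituting M = 861 - 0.21N into the first: N(1 - 0.501·0.21) = 727 - 0.501·861.
So N* = 296/0.895 = 330, and then M* = 861 - 0.21·330 = 792.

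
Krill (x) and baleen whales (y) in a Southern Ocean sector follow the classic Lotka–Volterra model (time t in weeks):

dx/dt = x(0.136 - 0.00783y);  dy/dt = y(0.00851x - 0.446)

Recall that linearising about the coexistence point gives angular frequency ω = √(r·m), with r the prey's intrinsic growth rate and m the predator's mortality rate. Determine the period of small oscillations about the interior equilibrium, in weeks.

Here r = 0.136 and m = 0.446, so r·m = 0.0607.
ω = √0.0607 = 0.246 per week, hence T = 2π/ω ≈ 25.5 weeks.

T ≈ 25.5 weeks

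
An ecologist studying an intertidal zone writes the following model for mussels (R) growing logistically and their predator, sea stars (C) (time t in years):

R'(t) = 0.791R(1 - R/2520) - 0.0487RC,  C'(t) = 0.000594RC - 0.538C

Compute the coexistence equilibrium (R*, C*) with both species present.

From dC/dt = 0 with C > 0: 0.000594R* = 0.538, so R* = 906.
Substitute into dR/dt = 0: 0.791(1 - 906/2520) = 0.0487C*.
The bracket is 0.641, giving C* = 0.507/0.0487 = 10.4.

R* ≈ 906, C* ≈ 10.4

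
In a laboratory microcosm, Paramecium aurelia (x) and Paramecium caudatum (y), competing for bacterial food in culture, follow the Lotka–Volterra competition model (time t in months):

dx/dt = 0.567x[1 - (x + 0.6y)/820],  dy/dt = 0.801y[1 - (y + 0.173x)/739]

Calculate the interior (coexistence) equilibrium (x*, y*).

Setting both brackets to zero gives the nullclines x + 0.6y = 820 and 0.173x + y = 739.
Substituting y = 739 - 0.173x into the first: x(1 - 0.6·0.173) = 820 - 0.6·739.
So x* = 377/0.896 = 420, and then y* = 739 - 0.173·420 = 666.

x* ≈ 420, y* ≈ 666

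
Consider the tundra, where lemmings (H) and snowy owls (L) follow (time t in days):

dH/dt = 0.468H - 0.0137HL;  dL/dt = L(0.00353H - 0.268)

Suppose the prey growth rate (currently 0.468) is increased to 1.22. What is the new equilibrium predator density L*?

At the interior fixed point, setting dH/dt = 0 with H > 0 fixes L* = (prey growth rate)/(HL coefficient) — independent of the other coefficients.
With the change, L* = 1.22/0.0137 = 89.1; it rises from 34.2.

L* ≈ 89.1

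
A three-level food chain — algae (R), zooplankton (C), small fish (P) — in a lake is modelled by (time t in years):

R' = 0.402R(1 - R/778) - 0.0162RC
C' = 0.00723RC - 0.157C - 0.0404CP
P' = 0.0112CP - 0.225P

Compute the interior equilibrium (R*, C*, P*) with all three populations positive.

R* ≈ 148, C* ≈ 20.1, P* ≈ 22.6

From dP/dt = 0: 0.0112C* = 0.225, so C* = 20.1.
From dR/dt = 0: 0.402(1 - R*/778) = 0.0162·20.1, giving R* = 778·(1 - 0.81) = 148.
From dC/dt = 0: 0.00723·148 - 0.157 = 0.0404P*, so P* = 0.914/0.0404 = 22.6.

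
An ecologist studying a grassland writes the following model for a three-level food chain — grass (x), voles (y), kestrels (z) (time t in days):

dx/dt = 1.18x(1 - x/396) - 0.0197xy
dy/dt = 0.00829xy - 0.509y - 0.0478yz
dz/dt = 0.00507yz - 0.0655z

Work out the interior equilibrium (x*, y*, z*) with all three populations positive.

x* ≈ 311, y* ≈ 12.9, z* ≈ 43.2

From dz/dt = 0: 0.00507y* = 0.0655, so y* = 12.9.
From dx/dt = 0: 1.18(1 - x*/396) = 0.0197·12.9, giving x* = 396·(1 - 0.216) = 311.
From dy/dt = 0: 0.00829·311 - 0.509 = 0.0478z*, so z* = 2.07/0.0478 = 43.2.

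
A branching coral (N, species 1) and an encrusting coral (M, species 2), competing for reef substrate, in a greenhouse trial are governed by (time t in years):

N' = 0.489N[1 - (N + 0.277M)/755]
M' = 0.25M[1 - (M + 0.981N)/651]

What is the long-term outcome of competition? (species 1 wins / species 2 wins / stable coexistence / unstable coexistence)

species 1 excludes species 2

Compare the nullcline intercepts: K1/α12 = 755/0.277 = 2730 > K2 = 651; K2/α21 = 651/0.981 = 664 < K1 = 755.
Since the inequalities point opposite ways, species 1 can invade but species 2 cannot.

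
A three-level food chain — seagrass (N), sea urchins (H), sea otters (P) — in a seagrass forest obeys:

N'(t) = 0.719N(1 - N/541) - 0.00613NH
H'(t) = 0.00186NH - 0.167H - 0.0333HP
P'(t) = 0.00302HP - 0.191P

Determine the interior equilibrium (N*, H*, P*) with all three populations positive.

From dP/dt = 0: 0.00302H* = 0.191, so H* = 63.2.
From dN/dt = 0: 0.719(1 - N*/541) = 0.00613·63.2, giving N* = 541·(1 - 0.539) = 249.
From dH/dt = 0: 0.00186·249 - 0.167 = 0.0333P*, so P* = 0.297/0.0333 = 8.91.

N* ≈ 249, H* ≈ 63.2, P* ≈ 8.91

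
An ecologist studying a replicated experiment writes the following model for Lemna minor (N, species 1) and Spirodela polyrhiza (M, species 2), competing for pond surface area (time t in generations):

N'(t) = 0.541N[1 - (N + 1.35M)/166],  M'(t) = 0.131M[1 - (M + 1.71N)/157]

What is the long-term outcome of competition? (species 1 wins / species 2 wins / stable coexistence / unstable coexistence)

Compare the nullcline intercepts: K1/α12 = 166/1.35 = 123 < K2 = 157; K2/α21 = 157/1.71 = 91.8 < K1 = 166.
Since both are reversed, neither can invade when rare; the interior point is a saddle.

unstable coexistence (outcome depends on initial conditions)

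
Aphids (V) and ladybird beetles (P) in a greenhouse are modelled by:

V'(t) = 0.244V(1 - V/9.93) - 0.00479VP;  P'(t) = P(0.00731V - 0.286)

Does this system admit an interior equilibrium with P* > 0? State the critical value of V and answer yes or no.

Threshold V = 39.1; K < 39.1, so no, the predator goes extinct.

The predator equation gives dP/dt > 0 only when V > 0.286/0.00731 = 39.1.
Without the predator, V → K = 9.93. Since 9.93 < 39.1, the predator cannot invade.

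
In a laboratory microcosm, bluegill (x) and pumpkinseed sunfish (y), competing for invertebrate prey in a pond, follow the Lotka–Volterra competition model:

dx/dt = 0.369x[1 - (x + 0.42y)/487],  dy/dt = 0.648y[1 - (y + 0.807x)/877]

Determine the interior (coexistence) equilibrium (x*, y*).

Setting both brackets to zero gives the nullclines x + 0.42y = 487 and 0.807x + y = 877.
Substituting y = 877 - 0.807x into the first: x(1 - 0.42·0.807) = 487 - 0.42·877.
So x* = 119/0.661 = 179, and then y* = 877 - 0.807·179 = 732.

x* ≈ 179, y* ≈ 732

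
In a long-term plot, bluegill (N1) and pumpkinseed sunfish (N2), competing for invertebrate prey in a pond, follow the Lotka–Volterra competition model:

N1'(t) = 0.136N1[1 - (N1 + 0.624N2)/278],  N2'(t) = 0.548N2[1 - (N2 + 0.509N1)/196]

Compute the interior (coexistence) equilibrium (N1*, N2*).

N1* ≈ 228, N2* ≈ 79.9

Setting both brackets to zero gives the nullclines N1 + 0.624N2 = 278 and 0.509N1 + N2 = 196.
Substituting N2 = 196 - 0.509N1 into the first: N1(1 - 0.624·0.509) = 278 - 0.624·196.
So N1* = 156/0.682 = 228, and then N2* = 196 - 0.509·228 = 79.9.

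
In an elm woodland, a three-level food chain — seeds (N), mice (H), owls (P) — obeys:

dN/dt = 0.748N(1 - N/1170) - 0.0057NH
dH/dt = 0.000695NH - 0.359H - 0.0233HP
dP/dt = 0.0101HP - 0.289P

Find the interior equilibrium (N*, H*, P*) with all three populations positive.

N* ≈ 915, H* ≈ 28.6, P* ≈ 11.9

From dP/dt = 0: 0.0101H* = 0.289, so H* = 28.6.
From dN/dt = 0: 0.748(1 - N*/1170) = 0.0057·28.6, giving N* = 1170·(1 - 0.218) = 915.
From dH/dt = 0: 0.000695·915 - 0.359 = 0.0233P*, so P* = 0.277/0.0233 = 11.9.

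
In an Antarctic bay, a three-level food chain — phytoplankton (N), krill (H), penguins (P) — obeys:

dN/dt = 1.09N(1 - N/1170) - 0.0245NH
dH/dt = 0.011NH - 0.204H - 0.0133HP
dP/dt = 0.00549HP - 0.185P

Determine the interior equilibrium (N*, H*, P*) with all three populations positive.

From dP/dt = 0: 0.00549H* = 0.185, so H* = 33.7.
From dN/dt = 0: 1.09(1 - N*/1170) = 0.0245·33.7, giving N* = 1170·(1 - 0.757) = 284.
From dH/dt = 0: 0.011·284 - 0.204 = 0.0133P*, so P* = 2.92/0.0133 = 219.

N* ≈ 284, H* ≈ 33.7, P* ≈ 219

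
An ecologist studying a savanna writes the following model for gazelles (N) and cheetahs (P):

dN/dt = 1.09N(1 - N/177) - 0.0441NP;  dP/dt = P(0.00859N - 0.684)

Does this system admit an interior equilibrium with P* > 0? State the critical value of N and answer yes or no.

Threshold N = 79.6; K > 79.6, so yes, the predator persists.

The predator equation gives dP/dt > 0 only when N > 0.684/0.00859 = 79.6.
Without the predator, N → K = 177. Since 177 > 79.6, the predator can invade and persist.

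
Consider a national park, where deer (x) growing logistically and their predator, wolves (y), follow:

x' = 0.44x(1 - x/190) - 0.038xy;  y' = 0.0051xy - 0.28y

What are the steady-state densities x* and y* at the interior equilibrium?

x* ≈ 54.9, y* ≈ 8.23

From dy/dt = 0 with y > 0: 0.0051x* = 0.28, so x* = 54.9.
Substitute into dx/dt = 0: 0.44(1 - 54.9/190) = 0.038y*.
The bracket is 0.711, giving y* = 0.313/0.038 = 8.23.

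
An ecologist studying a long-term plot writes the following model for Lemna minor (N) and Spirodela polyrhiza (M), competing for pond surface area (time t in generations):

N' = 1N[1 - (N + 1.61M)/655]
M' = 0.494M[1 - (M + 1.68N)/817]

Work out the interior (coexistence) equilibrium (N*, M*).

Setting both brackets to zero gives the nullclines N + 1.61M = 655 and 1.68N + M = 817.
Substituting M = 817 - 1.68N into the first: N(1 - 1.61·1.68) = 655 - 1.61·817.
So N* = -660/-1.7 = 387, and then M* = 817 - 1.68·387 = 166.

N* ≈ 387, M* ≈ 166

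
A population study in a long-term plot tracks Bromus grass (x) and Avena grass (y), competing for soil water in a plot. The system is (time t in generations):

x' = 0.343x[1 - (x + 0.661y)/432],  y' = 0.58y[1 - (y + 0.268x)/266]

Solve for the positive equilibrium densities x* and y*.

x* ≈ 311, y* ≈ 183

Setting both brackets to zero gives the nullclines x + 0.661y = 432 and 0.268x + y = 266.
Substituting y = 266 - 0.268x into the first: x(1 - 0.661·0.268) = 432 - 0.661·266.
So x* = 256/0.823 = 311, and then y* = 266 - 0.268·311 = 183.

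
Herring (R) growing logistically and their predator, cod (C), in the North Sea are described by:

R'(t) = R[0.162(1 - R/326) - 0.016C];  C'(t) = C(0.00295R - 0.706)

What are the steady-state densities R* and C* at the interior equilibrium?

From dC/dt = 0 with C > 0: 0.00295R* = 0.706, so R* = 239.
Substitute into dR/dt = 0: 0.162(1 - 239/326) = 0.016C*.
The bracket is 0.266, giving C* = 0.0431/0.016 = 2.69.

R* ≈ 239, C* ≈ 2.69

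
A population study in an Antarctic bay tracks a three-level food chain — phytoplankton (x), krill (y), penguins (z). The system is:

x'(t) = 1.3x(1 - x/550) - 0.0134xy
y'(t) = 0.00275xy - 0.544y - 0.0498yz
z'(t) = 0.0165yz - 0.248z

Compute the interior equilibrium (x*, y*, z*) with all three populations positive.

From dz/dt = 0: 0.0165y* = 0.248, so y* = 15.
From dx/dt = 0: 1.3(1 - x*/550) = 0.0134·15, giving x* = 550·(1 - 0.155) = 465.
From dy/dt = 0: 0.00275·465 - 0.544 = 0.0498z*, so z* = 0.734/0.0498 = 14.7.

x* ≈ 465, y* ≈ 15, z* ≈ 14.7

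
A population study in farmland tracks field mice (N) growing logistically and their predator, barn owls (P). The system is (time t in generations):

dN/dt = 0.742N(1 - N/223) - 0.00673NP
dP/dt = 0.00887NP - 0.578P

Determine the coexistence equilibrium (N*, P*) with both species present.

From dP/dt = 0 with P > 0: 0.00887N* = 0.578, so N* = 65.2.
Substitute into dN/dt = 0: 0.742(1 - 65.2/223) = 0.00673P*.
The bracket is 0.708, giving P* = 0.525/0.00673 = 78.

N* ≈ 65.2, P* ≈ 78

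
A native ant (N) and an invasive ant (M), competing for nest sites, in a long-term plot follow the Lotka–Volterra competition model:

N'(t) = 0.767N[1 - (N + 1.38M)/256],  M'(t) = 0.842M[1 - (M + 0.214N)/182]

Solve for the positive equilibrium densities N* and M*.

N* ≈ 6.87, M* ≈ 181

Setting both brackets to zero gives the nullclines N + 1.38M = 256 and 0.214N + M = 182.
Substituting M = 182 - 0.214N into the first: N(1 - 1.38·0.214) = 256 - 1.38·182.
So N* = 4.84/0.705 = 6.87, and then M* = 182 - 0.214·6.87 = 181.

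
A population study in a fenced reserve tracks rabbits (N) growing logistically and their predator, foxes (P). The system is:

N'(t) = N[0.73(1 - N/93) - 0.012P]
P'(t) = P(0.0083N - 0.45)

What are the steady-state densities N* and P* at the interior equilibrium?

From dP/dt = 0 with P > 0: 0.0083N* = 0.45, so N* = 54.2.
Substitute into dN/dt = 0: 0.73(1 - 54.2/93) = 0.012P*.
The bracket is 0.417, giving P* = 0.304/0.012 = 25.4.

N* ≈ 54.2, P* ≈ 25.4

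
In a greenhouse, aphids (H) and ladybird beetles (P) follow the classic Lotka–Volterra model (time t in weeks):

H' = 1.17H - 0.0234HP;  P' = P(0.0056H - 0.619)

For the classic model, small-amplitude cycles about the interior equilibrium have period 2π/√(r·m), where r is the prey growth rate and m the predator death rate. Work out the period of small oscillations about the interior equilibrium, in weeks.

Here r = 1.17 and m = 0.619, so r·m = 0.724.
ω = √0.724 = 0.851 per week, hence T = 2π/ω ≈ 7.38 weeks.

T ≈ 7.38 weeks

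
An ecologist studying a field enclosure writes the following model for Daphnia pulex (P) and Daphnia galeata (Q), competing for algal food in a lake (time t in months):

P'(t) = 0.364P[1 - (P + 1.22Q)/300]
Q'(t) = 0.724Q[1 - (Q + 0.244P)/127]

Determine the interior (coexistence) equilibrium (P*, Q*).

Setting both brackets to zero gives the nullclines P + 1.22Q = 300 and 0.244P + Q = 127.
Substituting Q = 127 - 0.244P into the first: P(1 - 1.22·0.244) = 300 - 1.22·127.
So P* = 145/0.702 = 207, and then Q* = 127 - 0.244·207 = 76.6.

P* ≈ 207, Q* ≈ 76.6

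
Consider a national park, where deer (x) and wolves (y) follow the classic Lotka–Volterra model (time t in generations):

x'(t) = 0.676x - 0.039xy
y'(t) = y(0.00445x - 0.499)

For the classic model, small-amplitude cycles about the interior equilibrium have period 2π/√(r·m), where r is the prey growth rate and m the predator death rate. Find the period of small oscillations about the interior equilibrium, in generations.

Here r = 0.676 and m = 0.499, so r·m = 0.337.
ω = √0.337 = 0.581 per generation, hence T = 2π/ω ≈ 10.8 generations.

T ≈ 10.8 generations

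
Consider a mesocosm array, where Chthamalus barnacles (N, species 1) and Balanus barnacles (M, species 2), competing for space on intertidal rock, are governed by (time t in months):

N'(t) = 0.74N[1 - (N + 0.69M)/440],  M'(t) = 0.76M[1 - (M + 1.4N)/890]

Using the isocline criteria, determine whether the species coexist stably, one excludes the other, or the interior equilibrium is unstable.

species 2 excludes species 1

Compare the nullcline intercepts: K1/α12 = 440/0.69 = 638 < K2 = 890; K2/α21 = 890/1.4 = 636 > K1 = 440.
Since the inequalities point opposite ways, species 2 can invade but species 1 cannot.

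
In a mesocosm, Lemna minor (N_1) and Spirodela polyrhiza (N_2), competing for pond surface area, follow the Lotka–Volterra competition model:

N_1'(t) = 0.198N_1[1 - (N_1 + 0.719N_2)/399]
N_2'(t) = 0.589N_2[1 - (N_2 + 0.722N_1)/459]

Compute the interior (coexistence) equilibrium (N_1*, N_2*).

N_1* ≈ 143, N_2* ≈ 355

Setting both brackets to zero gives the nullclines N_1 + 0.719N_2 = 399 and 0.722N_1 + N_2 = 459.
Substituting N_2 = 459 - 0.722N_1 into the first: N_1(1 - 0.719·0.722) = 399 - 0.719·459.
So N_1* = 69/0.481 = 143, and then N_2* = 459 - 0.722·143 = 355.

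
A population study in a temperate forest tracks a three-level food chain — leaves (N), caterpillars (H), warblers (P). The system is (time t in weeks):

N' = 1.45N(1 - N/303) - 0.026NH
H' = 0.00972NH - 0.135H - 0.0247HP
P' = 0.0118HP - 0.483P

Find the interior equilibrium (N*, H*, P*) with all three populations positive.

From dP/dt = 0: 0.0118H* = 0.483, so H* = 40.9.
From dN/dt = 0: 1.45(1 - N*/303) = 0.026·40.9, giving N* = 303·(1 - 0.734) = 80.6.
From dH/dt = 0: 0.00972·80.6 - 0.135 = 0.0247P*, so P* = 0.649/0.0247 = 26.3.

N* ≈ 80.6, H* ≈ 40.9, P* ≈ 26.3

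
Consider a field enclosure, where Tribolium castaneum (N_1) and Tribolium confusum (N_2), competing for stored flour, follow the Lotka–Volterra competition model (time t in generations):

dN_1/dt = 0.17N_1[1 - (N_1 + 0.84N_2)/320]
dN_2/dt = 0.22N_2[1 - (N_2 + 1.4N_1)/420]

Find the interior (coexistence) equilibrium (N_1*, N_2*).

Setting both brackets to zero gives the nullclines N_1 + 0.84N_2 = 320 and 1.4N_1 + N_2 = 420.
Substituting N_2 = 420 - 1.4N_1 into the first: N_1(1 - 0.84·1.4) = 320 - 0.84·420.
So N_1* = -32.8/-0.176 = 186, and then N_2* = 420 - 1.4·186 = 159.

N_1* ≈ 186, N_2* ≈ 159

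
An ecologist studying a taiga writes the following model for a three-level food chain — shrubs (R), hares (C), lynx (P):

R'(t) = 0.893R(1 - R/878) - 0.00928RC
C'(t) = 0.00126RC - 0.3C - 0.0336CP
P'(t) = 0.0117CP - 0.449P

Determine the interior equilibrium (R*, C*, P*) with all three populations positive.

R* ≈ 528, C* ≈ 38.4, P* ≈ 10.9

From dP/dt = 0: 0.0117C* = 0.449, so C* = 38.4.
From dR/dt = 0: 0.893(1 - R*/878) = 0.00928·38.4, giving R* = 878·(1 - 0.399) = 528.
From dC/dt = 0: 0.00126·528 - 0.3 = 0.0336P*, so P* = 0.365/0.0336 = 10.9.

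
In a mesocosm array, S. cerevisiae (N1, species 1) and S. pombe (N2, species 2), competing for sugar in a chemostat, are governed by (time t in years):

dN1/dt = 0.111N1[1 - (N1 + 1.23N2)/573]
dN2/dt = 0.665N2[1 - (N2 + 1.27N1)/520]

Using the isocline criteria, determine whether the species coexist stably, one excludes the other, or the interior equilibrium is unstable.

Compare the nullcline intercepts: K1/α12 = 573/1.23 = 466 < K2 = 520; K2/α21 = 520/1.27 = 409 < K1 = 573.
Since both are reversed, neither can invade when rare; the interior point is a saddle.

unstable coexistence (outcome depends on initial conditions)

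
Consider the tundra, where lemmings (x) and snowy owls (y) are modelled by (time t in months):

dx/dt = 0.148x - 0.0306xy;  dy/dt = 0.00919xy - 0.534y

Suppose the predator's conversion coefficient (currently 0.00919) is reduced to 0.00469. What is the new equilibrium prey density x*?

At the interior fixed point, setting dy/dt = 0 with y > 0 fixes x* = (predator death rate)/(xy coefficient) — independent of the other coefficients.
With the change, x* = 0.534/0.00469 = 114; it rises from 58.1.

x* ≈ 114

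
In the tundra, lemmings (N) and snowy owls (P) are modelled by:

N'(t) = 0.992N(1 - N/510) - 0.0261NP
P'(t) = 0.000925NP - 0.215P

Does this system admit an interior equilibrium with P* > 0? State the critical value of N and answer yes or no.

The predator equation gives dP/dt > 0 only when N > 0.215/0.000925 = 232.
Without the predator, N → K = 510. Since 510 > 232, the predator can invade and persist.

Threshold N = 232; K > 232, so yes, the predator persists.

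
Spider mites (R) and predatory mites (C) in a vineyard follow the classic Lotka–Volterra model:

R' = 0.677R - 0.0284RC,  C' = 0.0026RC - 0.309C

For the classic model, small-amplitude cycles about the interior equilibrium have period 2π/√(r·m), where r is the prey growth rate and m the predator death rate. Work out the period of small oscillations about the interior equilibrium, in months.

T ≈ 13.7 months

Here r = 0.677 and m = 0.309, so r·m = 0.209.
ω = √0.209 = 0.457 per month, hence T = 2π/ω ≈ 13.7 months.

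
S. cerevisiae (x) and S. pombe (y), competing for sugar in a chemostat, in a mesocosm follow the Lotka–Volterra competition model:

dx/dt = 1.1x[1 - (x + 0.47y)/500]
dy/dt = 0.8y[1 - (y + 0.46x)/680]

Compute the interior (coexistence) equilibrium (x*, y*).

Setting both brackets to zero gives the nullclines x + 0.47y = 500 and 0.46x + y = 680.
Substituting y = 680 - 0.46x into the first: x(1 - 0.47·0.46) = 500 - 0.47·680.
So x* = 180/0.784 = 230, and then y* = 680 - 0.46·230 = 574.

x* ≈ 230, y* ≈ 574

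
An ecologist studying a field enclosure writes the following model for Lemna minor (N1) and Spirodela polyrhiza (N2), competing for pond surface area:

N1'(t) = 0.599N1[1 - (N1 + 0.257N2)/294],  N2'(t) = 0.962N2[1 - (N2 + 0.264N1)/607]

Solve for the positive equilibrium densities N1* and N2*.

Setting both brackets to zero gives the nullclines N1 + 0.257N2 = 294 and 0.264N1 + N2 = 607.
Substituting N2 = 607 - 0.264N1 into the first: N1(1 - 0.257·0.264) = 294 - 0.257·607.
So N1* = 138/0.932 = 148, and then N2* = 607 - 0.264·148 = 568.

N1* ≈ 148, N2* ≈ 568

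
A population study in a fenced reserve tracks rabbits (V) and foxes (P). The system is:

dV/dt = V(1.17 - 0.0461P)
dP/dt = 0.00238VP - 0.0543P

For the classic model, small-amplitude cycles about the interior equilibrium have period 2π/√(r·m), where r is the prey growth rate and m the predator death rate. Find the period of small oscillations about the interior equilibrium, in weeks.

T ≈ 24.9 weeks

Here r = 1.17 and m = 0.0543, so r·m = 0.0635.
ω = √0.0635 = 0.252 per week, hence T = 2π/ω ≈ 24.9 weeks.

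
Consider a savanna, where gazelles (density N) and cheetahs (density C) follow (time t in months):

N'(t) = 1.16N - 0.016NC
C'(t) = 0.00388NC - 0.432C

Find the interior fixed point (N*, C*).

N* ≈ 111, C* ≈ 72.5

Set dC/dt = 0 with C > 0: 0.00388N - 0.432 = 0, so N* = 0.432/0.00388 = 111.
Set dN/dt = 0 with N > 0: 1.16 - 0.016C = 0, so C* = 1.16/0.016 = 72.5.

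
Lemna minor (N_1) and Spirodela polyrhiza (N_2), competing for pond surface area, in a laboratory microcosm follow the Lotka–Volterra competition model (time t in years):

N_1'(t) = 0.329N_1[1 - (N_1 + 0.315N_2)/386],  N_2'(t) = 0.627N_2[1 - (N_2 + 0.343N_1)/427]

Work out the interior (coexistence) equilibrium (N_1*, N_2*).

Setting both brackets to zero gives the nullclines N_1 + 0.315N_2 = 386 and 0.343N_1 + N_2 = 427.
Substituting N_2 = 427 - 0.343N_1 into the first: N_1(1 - 0.315·0.343) = 386 - 0.315·427.
So N_1* = 251/0.892 = 282, and then N_2* = 427 - 0.343·282 = 330.

N_1* ≈ 282, N_2* ≈ 330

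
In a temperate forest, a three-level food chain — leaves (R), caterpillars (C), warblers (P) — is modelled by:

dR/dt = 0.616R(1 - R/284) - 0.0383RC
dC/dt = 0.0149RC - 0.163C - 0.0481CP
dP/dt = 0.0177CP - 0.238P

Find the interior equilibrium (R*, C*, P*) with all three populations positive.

From dP/dt = 0: 0.0177C* = 0.238, so C* = 13.4.
From dR/dt = 0: 0.616(1 - R*/284) = 0.0383·13.4, giving R* = 284·(1 - 0.836) = 46.6.
From dC/dt = 0: 0.0149·46.6 - 0.163 = 0.0481P*, so P* = 0.531/0.0481 = 11.

R* ≈ 46.6, C* ≈ 13.4, P* ≈ 11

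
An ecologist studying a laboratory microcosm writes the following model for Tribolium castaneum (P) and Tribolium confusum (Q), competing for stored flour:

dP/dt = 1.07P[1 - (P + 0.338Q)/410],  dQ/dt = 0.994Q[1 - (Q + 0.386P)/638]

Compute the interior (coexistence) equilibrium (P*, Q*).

P* ≈ 224, Q* ≈ 552

Setting both brackets to zero gives the nullclines P + 0.338Q = 410 and 0.386P + Q = 638.
Substituting Q = 638 - 0.386P into the first: P(1 - 0.338·0.386) = 410 - 0.338·638.
So P* = 194/0.87 = 224, and then Q* = 638 - 0.386·224 = 552.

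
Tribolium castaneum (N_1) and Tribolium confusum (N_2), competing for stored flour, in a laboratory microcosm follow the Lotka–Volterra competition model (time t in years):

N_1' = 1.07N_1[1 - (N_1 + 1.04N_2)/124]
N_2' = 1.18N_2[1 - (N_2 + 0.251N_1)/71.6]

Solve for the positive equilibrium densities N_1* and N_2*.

Setting both brackets to zero gives the nullclines N_1 + 1.04N_2 = 124 and 0.251N_1 + N_2 = 71.6.
Substituting N_2 = 71.6 - 0.251N_1 into the first: N_1(1 - 1.04·0.251) = 124 - 1.04·71.6.
So N_1* = 49.5/0.739 = 67, and then N_2* = 71.6 - 0.251·67 = 54.8.

N_1* ≈ 67, N_2* ≈ 54.8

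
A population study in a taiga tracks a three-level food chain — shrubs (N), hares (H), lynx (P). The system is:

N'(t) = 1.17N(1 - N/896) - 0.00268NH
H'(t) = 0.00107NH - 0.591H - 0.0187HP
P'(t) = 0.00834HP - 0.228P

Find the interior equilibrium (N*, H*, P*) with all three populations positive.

From dP/dt = 0: 0.00834H* = 0.228, so H* = 27.3.
From dN/dt = 0: 1.17(1 - N*/896) = 0.00268·27.3, giving N* = 896·(1 - 0.0626) = 840.
From dH/dt = 0: 0.00107·840 - 0.591 = 0.0187P*, so P* = 0.308/0.0187 = 16.5.

N* ≈ 840, H* ≈ 27.3, P* ≈ 16.5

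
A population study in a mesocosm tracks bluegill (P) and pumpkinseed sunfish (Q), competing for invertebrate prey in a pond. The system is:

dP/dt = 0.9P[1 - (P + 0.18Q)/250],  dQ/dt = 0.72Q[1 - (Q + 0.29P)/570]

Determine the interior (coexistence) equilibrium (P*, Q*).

P* ≈ 156, Q* ≈ 525

Setting both brackets to zero gives the nullclines P + 0.18Q = 250 and 0.29P + Q = 570.
Substituting Q = 570 - 0.29P into the first: P(1 - 0.18·0.29) = 250 - 0.18·570.
So P* = 147/0.948 = 156, and then Q* = 570 - 0.29·156 = 525.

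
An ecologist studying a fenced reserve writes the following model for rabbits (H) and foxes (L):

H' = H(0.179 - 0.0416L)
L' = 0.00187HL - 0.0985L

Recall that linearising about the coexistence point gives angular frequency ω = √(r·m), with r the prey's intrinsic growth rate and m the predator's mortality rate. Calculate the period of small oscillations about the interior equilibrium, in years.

T ≈ 47.3 years

Here r = 0.179 and m = 0.0985, so r·m = 0.0176.
ω = √0.0176 = 0.133 per year, hence T = 2π/ω ≈ 47.3 years.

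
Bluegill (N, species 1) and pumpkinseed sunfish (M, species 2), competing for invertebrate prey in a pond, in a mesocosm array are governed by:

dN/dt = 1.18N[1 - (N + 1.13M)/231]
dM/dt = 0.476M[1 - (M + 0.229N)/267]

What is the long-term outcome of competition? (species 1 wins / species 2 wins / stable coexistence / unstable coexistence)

Compare the nullcline intercepts: K1/α12 = 231/1.13 = 204 < K2 = 267; K2/α21 = 267/0.229 = 1170 > K1 = 231.
Since the inequalities point opposite ways, species 2 can invade but species 1 cannot.

species 2 excludes species 1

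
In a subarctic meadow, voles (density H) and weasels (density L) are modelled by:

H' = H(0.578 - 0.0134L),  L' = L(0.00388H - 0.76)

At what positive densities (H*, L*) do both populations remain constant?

Set dL/dt = 0 with L > 0: 0.00388H - 0.76 = 0, so H* = 0.76/0.00388 = 196.
Set dH/dt = 0 with H > 0: 0.578 - 0.0134L = 0, so L* = 0.578/0.0134 = 43.1.

H* ≈ 196, L* ≈ 43.1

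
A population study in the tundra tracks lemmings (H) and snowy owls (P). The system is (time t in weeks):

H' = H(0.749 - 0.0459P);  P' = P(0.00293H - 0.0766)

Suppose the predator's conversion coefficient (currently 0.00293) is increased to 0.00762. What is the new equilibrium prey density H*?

H* ≈ 10.1

At the interior fixed point, setting dP/dt = 0 with P > 0 fixes H* = (predator death rate)/(HP coefficient) — independent of the other coefficients.
With the change, H* = 0.0766/0.00762 = 10.1; it falls from 26.1.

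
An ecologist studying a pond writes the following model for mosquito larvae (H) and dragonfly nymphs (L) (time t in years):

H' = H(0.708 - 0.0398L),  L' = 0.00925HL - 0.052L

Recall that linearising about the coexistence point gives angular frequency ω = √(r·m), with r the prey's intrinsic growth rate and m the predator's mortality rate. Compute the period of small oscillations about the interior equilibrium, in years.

Here r = 0.708 and m = 0.052, so r·m = 0.0368.
ω = √0.0368 = 0.192 per year, hence T = 2π/ω ≈ 32.7 years.

T ≈ 32.7 years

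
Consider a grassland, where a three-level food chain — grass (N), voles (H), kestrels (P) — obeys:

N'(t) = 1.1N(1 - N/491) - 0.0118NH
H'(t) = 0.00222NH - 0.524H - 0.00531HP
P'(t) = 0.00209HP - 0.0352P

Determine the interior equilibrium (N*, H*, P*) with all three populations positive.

From dP/dt = 0: 0.00209H* = 0.0352, so H* = 16.8.
From dN/dt = 0: 1.1(1 - N*/491) = 0.0118·16.8, giving N* = 491·(1 - 0.181) = 402.
From dH/dt = 0: 0.00222·402 - 0.524 = 0.00531P*, so P* = 0.369/0.00531 = 69.5.

N* ≈ 402, H* ≈ 16.8, P* ≈ 69.5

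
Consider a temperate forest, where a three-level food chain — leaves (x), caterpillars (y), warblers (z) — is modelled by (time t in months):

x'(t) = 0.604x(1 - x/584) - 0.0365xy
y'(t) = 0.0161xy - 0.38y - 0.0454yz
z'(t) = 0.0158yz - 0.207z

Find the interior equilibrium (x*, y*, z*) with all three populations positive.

x* ≈ 122, y* ≈ 13.1, z* ≈ 34.8

From dz/dt = 0: 0.0158y* = 0.207, so y* = 13.1.
From dx/dt = 0: 0.604(1 - x*/584) = 0.0365·13.1, giving x* = 584·(1 - 0.792) = 122.
From dy/dt = 0: 0.0161·122 - 0.38 = 0.0454z*, so z* = 1.58/0.0454 = 34.8.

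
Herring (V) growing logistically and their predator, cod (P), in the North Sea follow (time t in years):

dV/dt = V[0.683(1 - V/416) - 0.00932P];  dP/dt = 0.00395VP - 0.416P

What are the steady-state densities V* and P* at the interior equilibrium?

From dP/dt = 0 with P > 0: 0.00395V* = 0.416, so V* = 105.
Substitute into dV/dt = 0: 0.683(1 - 105/416) = 0.00932P*.
The bracket is 0.747, giving P* = 0.51/0.00932 = 54.7.

V* ≈ 105, P* ≈ 54.7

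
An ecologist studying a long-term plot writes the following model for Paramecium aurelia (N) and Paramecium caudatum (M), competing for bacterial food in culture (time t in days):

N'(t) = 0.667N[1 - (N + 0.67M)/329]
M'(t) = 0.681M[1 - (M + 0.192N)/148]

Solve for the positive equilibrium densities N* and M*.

N* ≈ 264, M* ≈ 97.4

Setting both brackets to zero gives the nullclines N + 0.67M = 329 and 0.192N + M = 148.
Substituting M = 148 - 0.192N into the first: N(1 - 0.67·0.192) = 329 - 0.67·148.
So N* = 230/0.871 = 264, and then M* = 148 - 0.192·264 = 97.4.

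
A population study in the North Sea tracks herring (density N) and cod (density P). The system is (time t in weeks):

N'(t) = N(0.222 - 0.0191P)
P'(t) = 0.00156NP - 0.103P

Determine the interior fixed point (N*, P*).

Set dP/dt = 0 with P > 0: 0.00156N - 0.103 = 0, so N* = 0.103/0.00156 = 66.
Set dN/dt = 0 with N > 0: 0.222 - 0.0191P = 0, so P* = 0.222/0.0191 = 11.6.

N* ≈ 66, P* ≈ 11.6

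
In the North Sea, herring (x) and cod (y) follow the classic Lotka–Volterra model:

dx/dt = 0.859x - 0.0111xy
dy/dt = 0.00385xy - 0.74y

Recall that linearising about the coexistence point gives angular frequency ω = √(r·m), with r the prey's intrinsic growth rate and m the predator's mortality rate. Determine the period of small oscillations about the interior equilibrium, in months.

Here r = 0.859 and m = 0.74, so r·m = 0.636.
ω = √0.636 = 0.797 per month, hence T = 2π/ω ≈ 7.88 months.

T ≈ 7.88 months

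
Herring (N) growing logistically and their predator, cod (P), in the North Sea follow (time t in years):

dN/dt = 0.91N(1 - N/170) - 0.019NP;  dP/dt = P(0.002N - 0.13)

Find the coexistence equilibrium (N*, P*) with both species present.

N* ≈ 65, P* ≈ 29.6

From dP/dt = 0 with P > 0: 0.002N* = 0.13, so N* = 65.
Substitute into dN/dt = 0: 0.91(1 - 65/170) = 0.019P*.
The bracket is 0.618, giving P* = 0.562/0.019 = 29.6.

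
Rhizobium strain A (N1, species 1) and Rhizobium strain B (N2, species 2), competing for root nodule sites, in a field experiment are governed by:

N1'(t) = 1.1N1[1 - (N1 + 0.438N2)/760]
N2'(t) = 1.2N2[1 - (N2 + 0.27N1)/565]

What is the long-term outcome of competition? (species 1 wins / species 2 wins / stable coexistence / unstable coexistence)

Compare the nullcline intercepts: K1/α12 = 760/0.438 = 1740 > K2 = 565; K2/α21 = 565/0.27 = 2090 > K1 = 760.
Since both inequalities hold, each species can invade when rare, so the interior equilibrium is stable.

stable coexistence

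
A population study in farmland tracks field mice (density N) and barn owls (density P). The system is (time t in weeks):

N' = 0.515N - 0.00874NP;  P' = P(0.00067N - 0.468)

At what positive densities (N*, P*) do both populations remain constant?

N* ≈ 699, P* ≈ 58.9

Set dP/dt = 0 with P > 0: 0.00067N - 0.468 = 0, so N* = 0.468/0.00067 = 699.
Set dN/dt = 0 with N > 0: 0.515 - 0.00874P = 0, so P* = 0.515/0.00874 = 58.9.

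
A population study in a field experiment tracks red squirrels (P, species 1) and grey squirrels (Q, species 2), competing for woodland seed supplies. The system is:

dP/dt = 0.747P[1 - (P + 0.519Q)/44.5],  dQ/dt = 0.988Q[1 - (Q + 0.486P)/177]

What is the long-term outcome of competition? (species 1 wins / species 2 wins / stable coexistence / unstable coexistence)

species 2 excludes species 1

Compare the nullcline intercepts: K1/α12 = 44.5/0.519 = 85.7 < K2 = 177; K2/α21 = 177/0.486 = 364 > K1 = 44.5.
Since the inequalities point opposite ways, species 2 can invade but species 1 cannot.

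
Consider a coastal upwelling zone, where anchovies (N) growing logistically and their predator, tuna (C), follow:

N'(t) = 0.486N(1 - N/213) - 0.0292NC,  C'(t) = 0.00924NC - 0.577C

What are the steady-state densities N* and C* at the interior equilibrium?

N* ≈ 62.4, C* ≈ 11.8

From dC/dt = 0 with C > 0: 0.00924N* = 0.577, so N* = 62.4.
Substitute into dN/dt = 0: 0.486(1 - 62.4/213) = 0.0292C*.
The bracket is 0.707, giving C* = 0.344/0.0292 = 11.8.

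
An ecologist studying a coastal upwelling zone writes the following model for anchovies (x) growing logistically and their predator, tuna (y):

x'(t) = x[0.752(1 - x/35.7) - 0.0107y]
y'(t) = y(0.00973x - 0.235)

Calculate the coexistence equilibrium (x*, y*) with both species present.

x* ≈ 24.2, y* ≈ 22.7

From dy/dt = 0 with y > 0: 0.00973x* = 0.235, so x* = 24.2.
Substitute into dx/dt = 0: 0.752(1 - 24.2/35.7) = 0.0107y*.
The bracket is 0.323, giving y* = 0.243/0.0107 = 22.7.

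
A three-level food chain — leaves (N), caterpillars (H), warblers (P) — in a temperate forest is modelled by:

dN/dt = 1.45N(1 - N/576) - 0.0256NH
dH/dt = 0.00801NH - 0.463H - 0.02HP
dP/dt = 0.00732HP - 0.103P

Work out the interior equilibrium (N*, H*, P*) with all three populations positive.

From dP/dt = 0: 0.00732H* = 0.103, so H* = 14.1.
From dN/dt = 0: 1.45(1 - N*/576) = 0.0256·14.1, giving N* = 576·(1 - 0.248) = 433.
From dH/dt = 0: 0.00801·433 - 0.463 = 0.02P*, so P* = 3/0.02 = 150.

N* ≈ 433, H* ≈ 14.1, P* ≈ 150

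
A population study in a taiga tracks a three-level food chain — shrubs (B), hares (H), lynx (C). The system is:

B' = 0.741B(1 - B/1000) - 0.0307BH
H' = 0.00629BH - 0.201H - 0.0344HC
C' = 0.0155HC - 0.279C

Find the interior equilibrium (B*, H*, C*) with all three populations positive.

B* ≈ 254, H* ≈ 18, C* ≈ 40.6

From dC/dt = 0: 0.0155H* = 0.279, so H* = 18.
From dB/dt = 0: 0.741(1 - B*/1000) = 0.0307·18, giving B* = 1000·(1 - 0.746) = 254.
From dH/dt = 0: 0.00629·254 - 0.201 = 0.0344C*, so C* = 1.4/0.0344 = 40.6.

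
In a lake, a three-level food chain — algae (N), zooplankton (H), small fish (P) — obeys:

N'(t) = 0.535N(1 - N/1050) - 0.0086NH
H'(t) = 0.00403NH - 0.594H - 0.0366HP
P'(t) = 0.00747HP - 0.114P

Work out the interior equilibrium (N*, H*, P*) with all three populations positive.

N* ≈ 792, H* ≈ 15.3, P* ≈ 71

From dP/dt = 0: 0.00747H* = 0.114, so H* = 15.3.
From dN/dt = 0: 0.535(1 - N*/1050) = 0.0086·15.3, giving N* = 1050·(1 - 0.245) = 792.
From dH/dt = 0: 0.00403·792 - 0.594 = 0.0366P*, so P* = 2.6/0.0366 = 71.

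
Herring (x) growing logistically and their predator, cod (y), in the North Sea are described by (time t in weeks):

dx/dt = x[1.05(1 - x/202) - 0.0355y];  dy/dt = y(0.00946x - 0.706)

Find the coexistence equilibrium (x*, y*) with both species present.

x* ≈ 74.6, y* ≈ 18.6

From dy/dt = 0 with y > 0: 0.00946x* = 0.706, so x* = 74.6.
Substitute into dx/dt = 0: 1.05(1 - 74.6/202) = 0.0355y*.
The bracket is 0.631, giving y* = 0.662/0.0355 = 18.6.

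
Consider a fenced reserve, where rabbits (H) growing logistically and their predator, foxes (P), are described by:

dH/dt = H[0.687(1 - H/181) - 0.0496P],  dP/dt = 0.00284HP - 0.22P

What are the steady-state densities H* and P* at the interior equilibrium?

From dP/dt = 0 with P > 0: 0.00284H* = 0.22, so H* = 77.5.
Substitute into dH/dt = 0: 0.687(1 - 77.5/181) = 0.0496P*.
The bracket is 0.572, giving P* = 0.393/0.0496 = 7.92.

H* ≈ 77.5, P* ≈ 7.92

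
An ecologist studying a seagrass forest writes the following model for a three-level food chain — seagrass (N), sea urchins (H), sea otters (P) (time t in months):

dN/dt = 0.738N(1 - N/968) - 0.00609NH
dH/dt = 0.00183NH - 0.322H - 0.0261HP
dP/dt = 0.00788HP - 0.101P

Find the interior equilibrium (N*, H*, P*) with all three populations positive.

N* ≈ 866, H* ≈ 12.8, P* ≈ 48.4

From dP/dt = 0: 0.00788H* = 0.101, so H* = 12.8.
From dN/dt = 0: 0.738(1 - N*/968) = 0.00609·12.8, giving N* = 968·(1 - 0.106) = 866.
From dH/dt = 0: 0.00183·866 - 0.322 = 0.0261P*, so P* = 1.26/0.0261 = 48.4.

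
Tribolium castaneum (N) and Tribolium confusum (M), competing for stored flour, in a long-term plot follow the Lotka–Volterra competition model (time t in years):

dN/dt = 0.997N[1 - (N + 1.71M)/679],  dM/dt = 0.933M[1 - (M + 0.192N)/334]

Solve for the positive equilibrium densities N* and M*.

Setting both brackets to zero gives the nullclines N + 1.71M = 679 and 0.192N + M = 334.
Substituting M = 334 - 0.192N into the first: N(1 - 1.71·0.192) = 679 - 1.71·334.
So N* = 108/0.672 = 161, and then M* = 334 - 0.192·161 = 303.

N* ≈ 161, M* ≈ 303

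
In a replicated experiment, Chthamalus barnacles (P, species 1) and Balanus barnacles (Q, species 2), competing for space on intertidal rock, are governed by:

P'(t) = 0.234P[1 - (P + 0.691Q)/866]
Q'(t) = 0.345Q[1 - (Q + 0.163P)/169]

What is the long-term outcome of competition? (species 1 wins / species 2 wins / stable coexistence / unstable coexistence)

Compare the nullcline intercepts: K1/α12 = 866/0.691 = 1250 > K2 = 169; K2/α21 = 169/0.163 = 1040 > K1 = 866.
Since both inequalities hold, each species can invade when rare, so the interior equilibrium is stable.

stable coexistence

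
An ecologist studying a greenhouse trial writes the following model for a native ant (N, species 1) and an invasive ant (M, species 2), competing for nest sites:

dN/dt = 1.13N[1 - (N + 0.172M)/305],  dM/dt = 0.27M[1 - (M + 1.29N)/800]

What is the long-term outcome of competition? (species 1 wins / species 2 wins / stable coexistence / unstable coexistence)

Compare the nullcline intercepts: K1/α12 = 305/0.172 = 1770 > K2 = 800; K2/α21 = 800/1.29 = 620 > K1 = 305.
Since both inequalities hold, each species can invade when rare, so the interior equilibrium is stable.

stable coexistence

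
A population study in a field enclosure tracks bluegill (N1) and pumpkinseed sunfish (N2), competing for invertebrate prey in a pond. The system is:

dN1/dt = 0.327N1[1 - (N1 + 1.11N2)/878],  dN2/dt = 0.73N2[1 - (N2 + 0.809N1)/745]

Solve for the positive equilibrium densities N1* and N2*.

Setting both brackets to zero gives the nullclines N1 + 1.11N2 = 878 and 0.809N1 + N2 = 745.
Substituting N2 = 745 - 0.809N1 into the first: N1(1 - 1.11·0.809) = 878 - 1.11·745.
So N1* = 51/0.102 = 500, and then N2* = 745 - 0.809·500 = 340.

N1* ≈ 500, N2* ≈ 340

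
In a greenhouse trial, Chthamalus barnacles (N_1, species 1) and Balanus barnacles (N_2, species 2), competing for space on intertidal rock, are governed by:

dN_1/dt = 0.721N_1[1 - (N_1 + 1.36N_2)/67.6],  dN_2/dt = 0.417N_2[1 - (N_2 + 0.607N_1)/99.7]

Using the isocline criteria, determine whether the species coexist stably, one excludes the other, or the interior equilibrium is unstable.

Compare the nullcline intercepts: K1/α12 = 67.6/1.36 = 49.7 < K2 = 99.7; K2/α21 = 99.7/0.607 = 164 > K1 = 67.6.
Since the inequalities point opposite ways, species 2 can invade but species 1 cannot.

species 2 excludes species 1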